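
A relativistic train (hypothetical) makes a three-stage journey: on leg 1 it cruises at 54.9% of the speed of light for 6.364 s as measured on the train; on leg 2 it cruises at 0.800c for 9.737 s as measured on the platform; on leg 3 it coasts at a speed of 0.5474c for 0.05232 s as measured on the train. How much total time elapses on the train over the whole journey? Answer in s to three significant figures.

Leg 1: 6.364 s is already measured on the train.
Leg 2: γ = 1/√(1 − 0.800²) = 5/3 ≈ 1.667; τ_2 = 9.737/1.667 = 5.842 s.
Leg 3: 0.05232 s is already measured on the train.
Total: 6.364 + 5.842 + 0.05232 s.

τ = 12.3 s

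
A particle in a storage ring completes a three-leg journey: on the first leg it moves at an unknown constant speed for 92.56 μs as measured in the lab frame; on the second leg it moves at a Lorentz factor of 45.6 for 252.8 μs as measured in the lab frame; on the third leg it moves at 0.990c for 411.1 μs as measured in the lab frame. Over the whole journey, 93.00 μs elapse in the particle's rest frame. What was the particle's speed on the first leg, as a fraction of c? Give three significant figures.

β = 0.948

Leg 1: speed unknown; τ_1 = 92.56/γ_1.
Leg 2: γ = 45.6; τ_2 = 252.8/45.60 = 5.544 μs.
Leg 3: γ = 1/√(1 − 0.990²) = 1/√0.01990 = 7.089; τ_3 = 411.1/7.089 = 57.99 μs.
Total proper time: τ_1 + 5.544 + 57.99 = 93.00, so τ_1 = 93.00 − 63.54 = 29.46 μs.
γ_1 = 92.56/29.46 = 3.142; β = √(1 − 1/γ²) = √0.8987.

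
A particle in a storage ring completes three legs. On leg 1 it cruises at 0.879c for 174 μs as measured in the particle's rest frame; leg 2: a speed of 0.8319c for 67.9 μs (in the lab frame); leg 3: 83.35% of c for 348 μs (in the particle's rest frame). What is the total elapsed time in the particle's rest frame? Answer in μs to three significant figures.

Leg 1: 174 μs is already measured in the particle's rest frame.
Leg 2: γ = 1/√(1 − 0.8319²) = 1/√0.3079 = 1.802; τ_2 = 67.9/1.802 = 37.68 μs.
Leg 3: 348 μs is already measured in the particle's rest frame.
Total: 174.0 + 37.68 + 348.0 μs.

τ = 560 μs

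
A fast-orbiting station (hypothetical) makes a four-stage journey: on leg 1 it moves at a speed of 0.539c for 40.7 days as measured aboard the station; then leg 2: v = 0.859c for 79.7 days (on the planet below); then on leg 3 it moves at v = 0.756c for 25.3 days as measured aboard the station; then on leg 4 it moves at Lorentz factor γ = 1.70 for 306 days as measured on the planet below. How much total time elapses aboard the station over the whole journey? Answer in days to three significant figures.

τ = 287 days

Leg 1: 40.7 days is already measured aboard the station.
Leg 2: γ = 1/√(1 − 0.859²) = 1/√0.2621 = 1.953; τ_2 = 79.7/1.953 = 40.80 days.
Leg 3: 25.3 days is already measured aboard the station.
Leg 4: γ = 1.70; τ_4 = 306/1.700 = 180.0 days.
Total: 40.70 + 40.80 + 25.30 + 180.0 days.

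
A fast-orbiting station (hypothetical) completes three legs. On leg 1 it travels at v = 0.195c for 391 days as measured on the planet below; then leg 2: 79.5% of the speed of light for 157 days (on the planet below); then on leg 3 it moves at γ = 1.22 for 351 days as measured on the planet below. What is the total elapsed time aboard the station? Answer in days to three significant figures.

τ = 766 days

Leg 1: γ = 1/√(1 − 0.195²) = 1/√0.9620 = 1.020; τ_1 = 391/1.020 = 383.5 days.
Leg 2: β = 0.795; γ = 1/√(1 − 0.795²) = 1/√0.3680 = 1.649; τ_2 = 157/1.649 = 95.24 days.
Leg 3: γ = 1.22; τ_3 = 351/1.220 = 287.7 days.
Total: 383.5 + 95.24 + 287.7 days.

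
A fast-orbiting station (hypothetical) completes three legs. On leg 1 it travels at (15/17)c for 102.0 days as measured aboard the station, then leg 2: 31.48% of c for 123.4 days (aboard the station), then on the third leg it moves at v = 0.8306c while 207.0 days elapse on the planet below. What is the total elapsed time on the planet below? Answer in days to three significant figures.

Δt = 554 days

Leg 1: γ = 1/√(1 − (15/17)²) = 17/8 = 2.125; Δt_1 = 2.125 × 102.0 = 216.8 days.
Leg 2: β = 0.3148; γ = 1/√(1 − 0.3148²) = 1/√0.9009 = 1.054; Δt_2 = 1.054 × 123.4 = 130.0 days.
Leg 3: 207.0 days is already measured on the planet below.
Total: 216.8 + 130.0 + 207.0 days.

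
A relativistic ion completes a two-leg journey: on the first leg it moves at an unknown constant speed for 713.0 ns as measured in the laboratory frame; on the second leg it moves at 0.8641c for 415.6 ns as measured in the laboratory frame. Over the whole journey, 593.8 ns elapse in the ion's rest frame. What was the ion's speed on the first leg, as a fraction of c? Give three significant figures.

β = 0.842

Leg 1: speed unknown; τ_1 = 713.0/γ_1.
Leg 2: γ = 1/√(1 − 0.8641²) = 1/√0.2533 = 1.987; τ_2 = 415.6/1.987 = 209.2 ns.
Total proper time: τ_1 + 209.2 = 593.8, so τ_1 = 593.8 − 209.2 = 384.6 ns.
γ_1 = 713.0/384.6 = 1.854; β = √(1 − 1/γ²) = √0.7090.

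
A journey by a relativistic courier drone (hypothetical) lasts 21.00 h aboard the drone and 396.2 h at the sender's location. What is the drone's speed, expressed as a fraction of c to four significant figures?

β = 0.9986

The proper time is measured aboard the drone (both events occur at the drone's location); Δt is measured at the sender's location. γ = Δt/τ = 396.2/21.00 = 18.87.
β = √(1 − 1/γ²) = √(1 − 0.002809) = √0.9972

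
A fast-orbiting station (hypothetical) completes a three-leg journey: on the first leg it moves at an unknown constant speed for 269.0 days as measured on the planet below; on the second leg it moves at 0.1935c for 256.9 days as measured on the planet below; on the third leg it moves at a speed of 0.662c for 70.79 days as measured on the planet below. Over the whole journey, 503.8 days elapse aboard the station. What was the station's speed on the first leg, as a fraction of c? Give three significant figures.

Leg 1: speed unknown; τ_1 = 269.0/γ_1.
Leg 2: γ = 1/√(1 − 0.1935²) = 1/√0.9626 = 1.019; τ_2 = 256.9/1.019 = 252.0 days.
Leg 3: γ = 1/√(1 − 0.662²) = 1/√0.5618 = 1.334; τ_3 = 70.79/1.334 = 53.06 days.
Total proper time: τ_1 + 252.0 + 53.06 = 503.8, so τ_1 = 503.8 − 305.1 = 198.7 days.
γ_1 = 269.0/198.7 = 1.354; β = √(1 − 1/γ²) = √0.4544.

β = 0.674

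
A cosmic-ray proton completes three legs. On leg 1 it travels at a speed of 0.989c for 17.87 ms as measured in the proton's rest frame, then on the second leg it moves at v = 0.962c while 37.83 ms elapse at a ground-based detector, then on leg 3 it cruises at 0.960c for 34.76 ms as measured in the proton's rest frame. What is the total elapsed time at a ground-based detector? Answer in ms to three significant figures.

Δt = 283 ms

Leg 1: γ = 1/√(1 − 0.989²) = 1/√0.02188 = 6.761; Δt_1 = 6.761 × 17.87 = 120.8 ms.
Leg 2: 37.83 ms is already measured at a ground-based detector.
Leg 3: γ = 1/√(1 − 0.960²) = 25/7 ≈ 3.571; Δt_3 = 3.571 × 34.76 = 124.1 ms.
Total: 120.8 + 37.83 + 124.1 ms.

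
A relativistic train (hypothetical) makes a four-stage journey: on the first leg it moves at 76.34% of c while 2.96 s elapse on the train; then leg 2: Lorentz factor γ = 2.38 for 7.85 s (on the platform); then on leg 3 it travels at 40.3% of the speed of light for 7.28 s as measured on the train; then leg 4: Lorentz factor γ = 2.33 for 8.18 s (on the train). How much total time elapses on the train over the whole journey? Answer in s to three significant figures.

Leg 1: 2.96 s is already measured on the train.
Leg 2: γ = 2.38; τ_2 = 7.85/2.380 = 3.298 s.
Leg 3: 7.28 s is already measured on the train.
Leg 4: 8.18 s is already measured on the train.
Total: 2.960 + 3.298 + 7.280 + 8.180 s.

τ = 21.7 s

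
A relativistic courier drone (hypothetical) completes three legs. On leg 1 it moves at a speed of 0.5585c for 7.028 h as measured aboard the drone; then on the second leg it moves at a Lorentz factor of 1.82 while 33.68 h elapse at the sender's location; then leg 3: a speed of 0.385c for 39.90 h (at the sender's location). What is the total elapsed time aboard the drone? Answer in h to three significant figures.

Leg 1: 7.028 h is already measured aboard the drone.
Leg 2: γ = 1.82; τ_2 = 33.68/1.820 = 18.51 h.
Leg 3: γ = 1/√(1 − 0.385²) = 1/√0.8518 = 1.084; τ_3 = 39.90/1.084 = 36.82 h.
Total: 7.028 + 18.51 + 36.82 h.

τ = 62.4 h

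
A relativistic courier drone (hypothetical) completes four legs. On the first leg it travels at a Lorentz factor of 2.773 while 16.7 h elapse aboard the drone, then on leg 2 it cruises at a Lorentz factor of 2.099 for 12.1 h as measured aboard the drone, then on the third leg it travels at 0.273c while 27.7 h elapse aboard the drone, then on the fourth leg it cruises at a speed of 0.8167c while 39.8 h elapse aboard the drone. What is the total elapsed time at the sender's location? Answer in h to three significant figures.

Leg 1: γ = 2.773; Δt_1 = 2.773 × 16.7 = 46.31 h.
Leg 2: γ = 2.099; Δt_2 = 2.099 × 12.1 = 25.40 h.
Leg 3: γ = 1/√(1 − 0.273²) = 1/√0.9255 = 1.039; Δt_3 = 1.039 × 27.7 = 28.79 h.
Leg 4: γ = 1/√(1 − 0.8167²) = 1/√0.3330 = 1.733; Δt_4 = 1.733 × 39.8 = 68.97 h.
Total: 46.31 + 25.40 + 28.79 + 68.97 h.

Δt = 169 h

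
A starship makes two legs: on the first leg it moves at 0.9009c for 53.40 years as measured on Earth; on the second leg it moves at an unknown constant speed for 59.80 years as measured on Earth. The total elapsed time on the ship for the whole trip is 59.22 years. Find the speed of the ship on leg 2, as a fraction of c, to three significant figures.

β = 0.798

Leg 1: γ = 1/√(1 − 0.9009²) = 1/√0.1884 = 2.304; τ_1 = 53.40/2.304 = 23.18 years.
Leg 2: speed unknown; τ_2 = 59.80/γ_2.
Total proper time: 23.18 + τ_2 = 59.22, so τ_2 = 59.22 − 23.18 = 36.04 years.
γ_2 = 59.80/36.04 = 1.659; β = √(1 − 1/γ²) = √0.6367.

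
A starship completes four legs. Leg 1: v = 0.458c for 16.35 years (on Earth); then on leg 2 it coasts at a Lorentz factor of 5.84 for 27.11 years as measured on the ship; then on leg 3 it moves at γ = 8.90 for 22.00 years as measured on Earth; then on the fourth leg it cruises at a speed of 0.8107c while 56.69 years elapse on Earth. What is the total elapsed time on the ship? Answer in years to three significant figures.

τ = 77.3 years

Leg 1: γ = 1/√(1 − 0.458²) = 1/√0.7902 = 1.125; τ_1 = 16.35/1.125 = 14.53 years.
Leg 2: 27.11 years is already measured on the ship.
Leg 3: γ = 8.90; τ_3 = 22.00/8.900 = 2.472 years.
Leg 4: γ = 1/√(1 − 0.8107²) = 1/√0.3428 = 1.708; τ_4 = 56.69/1.708 = 33.19 years.
Total: 14.53 + 27.11 + 2.472 + 33.19 years.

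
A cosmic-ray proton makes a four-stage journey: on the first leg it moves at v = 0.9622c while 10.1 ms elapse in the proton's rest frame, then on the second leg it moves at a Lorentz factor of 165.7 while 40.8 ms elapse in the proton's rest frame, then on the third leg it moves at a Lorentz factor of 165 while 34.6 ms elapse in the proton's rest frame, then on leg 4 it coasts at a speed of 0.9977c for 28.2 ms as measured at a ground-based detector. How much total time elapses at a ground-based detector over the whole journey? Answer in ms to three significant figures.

Leg 1: γ = 1/√(1 − 0.9622²) = 1/√0.07417 = 3.672; Δt_1 = 3.672 × 10.1 = 37.09 ms.
Leg 2: γ = 165.7; Δt_2 = 165.7 × 40.8 = 6761 ms.
Leg 3: γ = 165; Δt_3 = 165.0 × 34.6 = 5709 ms.
Leg 4: 28.2 ms is already measured at a ground-based detector.
Total: 37.09 + 6761 + 5709 + 28.20 ms.

Δt = 1.25×10⁴ ms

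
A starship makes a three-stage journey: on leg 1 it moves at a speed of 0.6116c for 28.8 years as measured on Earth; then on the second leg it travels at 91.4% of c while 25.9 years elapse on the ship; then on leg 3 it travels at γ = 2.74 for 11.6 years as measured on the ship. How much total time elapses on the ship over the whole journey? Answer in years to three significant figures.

τ = 60.3 years

Leg 1: γ = 1/√(1 − 0.6116²) = 1/√0.6259 = 1.264; τ_1 = 28.8/1.264 = 22.79 years.
Leg 2: 25.9 years is already measured on the ship.
Leg 3: 11.6 years is already measured on the ship.
Total: 22.79 + 25.90 + 11.60 years.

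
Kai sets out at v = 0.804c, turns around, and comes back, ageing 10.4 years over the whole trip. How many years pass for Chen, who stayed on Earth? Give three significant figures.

Δt = 17.5 years

γ = 1/√(1 − 0.804²) = 1/√0.3536 = 1.682
Earth-frame duration is the dilated interval: Δt = γτ = 1.682 × 10.4 years.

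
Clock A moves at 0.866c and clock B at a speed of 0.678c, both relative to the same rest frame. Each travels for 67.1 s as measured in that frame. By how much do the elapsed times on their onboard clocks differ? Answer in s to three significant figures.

A: γ = 1/√(1 − 0.866²) = 1/√0.2500 = 2.000; τ_A = 67.1/2.000 = 33.55 s.
B: γ = 1/√(1 − 0.678²) = 1/√0.5403 = 1.360; τ_B = 67.1/1.360 = 49.32 s.

|τ_A − τ_B| = 15.8 s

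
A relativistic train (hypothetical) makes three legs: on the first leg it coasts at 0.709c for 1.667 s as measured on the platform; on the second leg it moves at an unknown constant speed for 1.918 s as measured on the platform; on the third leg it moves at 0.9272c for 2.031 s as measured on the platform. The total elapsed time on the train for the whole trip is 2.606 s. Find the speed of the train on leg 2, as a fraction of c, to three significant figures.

β = 0.937

Leg 1: γ = 1/√(1 − 0.709²) = 1/√0.4973 = 1.418; τ_1 = 1.667/1.418 = 1.176 s.
Leg 2: speed unknown; τ_2 = 1.918/γ_2.
Leg 3: γ = 1/√(1 − 0.9272²) = 1/√0.1403 = 2.670; τ_3 = 2.031/2.670 = 0.7607 s.
Total proper time: 1.176 + τ_2 + 0.7607 = 2.606, so τ_2 = 2.606 − 1.936 = 0.6697 s.
γ_2 = 1.918/0.6697 = 2.864; β = √(1 − 1/γ²) = √0.8781.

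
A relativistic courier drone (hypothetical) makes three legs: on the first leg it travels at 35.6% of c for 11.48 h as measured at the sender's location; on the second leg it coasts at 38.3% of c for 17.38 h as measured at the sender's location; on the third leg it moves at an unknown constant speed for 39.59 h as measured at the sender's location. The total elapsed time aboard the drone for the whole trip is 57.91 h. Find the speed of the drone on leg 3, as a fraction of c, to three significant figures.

Leg 1: β = 0.356; γ = 1/√(1 − 0.356²) = 1/√0.8733 = 1.070; τ_1 = 11.48/1.070 = 10.73 h.
Leg 2: β = 0.383; γ = 1/√(1 − 0.383²) = 1/√0.8533 = 1.083; τ_2 = 17.38/1.083 = 16.05 h.
Leg 3: speed unknown; τ_3 = 39.59/γ_3.
Total proper time: 10.73 + 16.05 + τ_3 = 57.91, so τ_3 = 57.91 − 26.78 = 31.13 h.
γ_3 = 39.59/31.13 = 1.272; β = √(1 − 1/γ²) = √0.3818.

β = 0.618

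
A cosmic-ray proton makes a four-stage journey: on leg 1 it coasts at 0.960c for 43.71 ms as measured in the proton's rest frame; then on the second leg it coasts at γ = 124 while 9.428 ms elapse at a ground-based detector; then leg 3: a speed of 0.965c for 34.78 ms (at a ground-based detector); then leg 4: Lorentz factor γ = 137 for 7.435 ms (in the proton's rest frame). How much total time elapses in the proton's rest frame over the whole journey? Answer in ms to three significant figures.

τ = 60.3 ms

Leg 1: 43.71 ms is already measured in the proton's rest frame.
Leg 2: γ = 124; τ_2 = 9.428/124.0 = 0.07603 ms.
Leg 3: γ = 1/√(1 − 0.965²) = 1/√0.06878 = 3.813; τ_3 = 34.78/3.813 = 9.121 ms.
Leg 4: 7.435 ms is already measured in the proton's rest frame.
Total: 43.71 + 0.07603 + 9.121 + 7.435 ms.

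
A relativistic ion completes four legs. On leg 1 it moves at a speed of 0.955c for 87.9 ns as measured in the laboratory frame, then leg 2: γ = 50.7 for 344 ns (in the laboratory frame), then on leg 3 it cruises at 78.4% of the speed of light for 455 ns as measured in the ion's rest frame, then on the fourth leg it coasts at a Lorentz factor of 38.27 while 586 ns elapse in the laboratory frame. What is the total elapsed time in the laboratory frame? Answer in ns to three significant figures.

Leg 1: 87.9 ns is already measured in the laboratory frame.
Leg 2: 344 ns is already measured in the laboratory frame.
Leg 3: β = 0.784; γ = 1/√(1 − 0.784²) = 1/√0.3853 = 1.611; Δt_3 = 1.611 × 455 = 733.0 ns.
Leg 4: 586 ns is already measured in the laboratory frame.
Total: 87.90 + 344.0 + 733.0 + 586.0 ns.

Δt = 1750 ns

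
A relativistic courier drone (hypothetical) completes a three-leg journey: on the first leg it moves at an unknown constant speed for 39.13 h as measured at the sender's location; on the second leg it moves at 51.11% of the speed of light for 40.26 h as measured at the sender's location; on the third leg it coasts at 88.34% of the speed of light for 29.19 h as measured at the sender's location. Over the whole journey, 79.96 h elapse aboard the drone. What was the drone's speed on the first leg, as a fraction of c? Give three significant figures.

β = 0.587

Leg 1: speed unknown; τ_1 = 39.13/γ_1.
Leg 2: β = 0.5111; γ = 1/√(1 − 0.5111²) = 1/√0.7388 = 1.163; τ_2 = 40.26/1.163 = 34.60 h.
Leg 3: β = 0.8834; γ = 1/√(1 − 0.8834²) = 1/√0.2196 = 2.134; τ_3 = 29.19/2.134 = 13.68 h.
Total proper time: τ_1 + 34.60 + 13.68 = 79.96, so τ_1 = 79.96 − 48.28 = 31.68 h.
γ_1 = 39.13/31.68 = 1.235; β = √(1 − 1/γ²) = √0.3447.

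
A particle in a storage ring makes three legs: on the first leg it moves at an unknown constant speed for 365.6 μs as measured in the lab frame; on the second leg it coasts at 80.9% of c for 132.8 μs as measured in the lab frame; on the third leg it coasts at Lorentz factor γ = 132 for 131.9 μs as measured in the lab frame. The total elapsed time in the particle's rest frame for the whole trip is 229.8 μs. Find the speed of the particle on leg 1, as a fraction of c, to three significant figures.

β = 0.911

Leg 1: speed unknown; τ_1 = 365.6/γ_1.
Leg 2: β = 0.809; γ = 1/√(1 − 0.809²) = 1/√0.3455 = 1.701; τ_2 = 132.8/1.701 = 78.06 μs.
Leg 3: γ = 132; τ_3 = 131.9/132.0 = 0.9992 μs.
Total proper time: τ_1 + 78.06 + 0.9992 = 229.8, so τ_1 = 229.8 − 79.06 = 150.7 μs.
γ_1 = 365.6/150.7 = 2.425; β = √(1 − 1/γ²) = √0.8300.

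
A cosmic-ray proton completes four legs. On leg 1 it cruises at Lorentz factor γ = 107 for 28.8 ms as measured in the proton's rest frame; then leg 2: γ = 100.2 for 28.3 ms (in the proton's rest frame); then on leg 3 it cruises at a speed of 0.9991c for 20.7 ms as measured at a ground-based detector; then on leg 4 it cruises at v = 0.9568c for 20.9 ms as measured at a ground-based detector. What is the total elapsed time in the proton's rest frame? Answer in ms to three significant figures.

Leg 1: 28.8 ms is already measured in the proton's rest frame.
Leg 2: 28.3 ms is already measured in the proton's rest frame.
Leg 3: γ = 1/√(1 − 0.9991²) = 1/√0.001799 = 23.58; τ_3 = 20.7/23.58 = 0.8780 ms.
Leg 4: γ = 1/√(1 − 0.9568²) = 1/√0.08453 = 3.439; τ_4 = 20.9/3.439 = 6.077 ms.
Total: 28.80 + 28.30 + 0.8780 + 6.077 ms.

τ = 64.1 ms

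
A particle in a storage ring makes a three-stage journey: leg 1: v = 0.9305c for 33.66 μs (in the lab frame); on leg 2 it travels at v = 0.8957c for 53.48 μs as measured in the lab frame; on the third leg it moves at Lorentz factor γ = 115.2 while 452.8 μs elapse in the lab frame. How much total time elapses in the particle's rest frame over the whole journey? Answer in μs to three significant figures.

Leg 1: γ = 1/√(1 − 0.9305²) = 1/√0.1342 = 2.730; τ_1 = 33.66/2.730 = 12.33 μs.
Leg 2: γ = 1/√(1 − 0.8957²) = 1/√0.1977 = 2.249; τ_2 = 53.48/2.249 = 23.78 μs.
Leg 3: γ = 115.2; τ_3 = 452.8/115.2 = 3.931 μs.
Total: 12.33 + 23.78 + 3.931 μs.

τ = 40.0 μs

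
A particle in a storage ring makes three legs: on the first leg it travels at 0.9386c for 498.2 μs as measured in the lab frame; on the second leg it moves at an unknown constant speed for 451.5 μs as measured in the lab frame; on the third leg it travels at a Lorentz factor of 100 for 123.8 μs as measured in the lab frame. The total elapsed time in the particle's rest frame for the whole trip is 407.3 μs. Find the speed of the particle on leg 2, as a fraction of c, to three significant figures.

β = 0.855

Leg 1: γ = 1/√(1 − 0.9386²) = 1/√0.1190 = 2.898; τ_1 = 498.2/2.898 = 171.9 μs.
Leg 2: speed unknown; τ_2 = 451.5/γ_2.
Leg 3: γ = 100; τ_3 = 123.8/100.0 = 1.238 μs.
Total proper time: 171.9 + τ_2 + 1.238 = 407.3, so τ_2 = 407.3 − 173.1 = 234.2 μs.
γ_2 = 451.5/234.2 = 1.928; β = √(1 − 1/γ²) = √0.7310.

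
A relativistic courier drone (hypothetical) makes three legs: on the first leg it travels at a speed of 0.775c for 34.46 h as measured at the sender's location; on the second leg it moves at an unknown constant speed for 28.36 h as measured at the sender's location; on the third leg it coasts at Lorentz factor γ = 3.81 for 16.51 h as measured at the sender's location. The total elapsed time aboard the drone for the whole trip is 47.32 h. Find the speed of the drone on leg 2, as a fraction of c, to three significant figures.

β = 0.664

Leg 1: γ = 1/√(1 − 0.775²) = 1/√0.3994 = 1.582; τ_1 = 34.46/1.582 = 21.78 h.
Leg 2: speed unknown; τ_2 = 28.36/γ_2.
Leg 3: γ = 3.81; τ_3 = 16.51/3.810 = 4.333 h.
Total proper time: 21.78 + τ_2 + 4.333 = 47.32, so τ_2 = 47.32 − 26.11 = 21.21 h.
γ_2 = 28.36/21.21 = 1.337; β = √(1 − 1/γ²) = √0.4407.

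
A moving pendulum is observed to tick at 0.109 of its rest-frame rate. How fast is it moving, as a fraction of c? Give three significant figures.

Rate ratio = 1/γ, so γ = 1/0.109 = 9.174.
β = √(1 − 1/γ²) = √(1 − 0.109²) = √0.9881

β = 0.994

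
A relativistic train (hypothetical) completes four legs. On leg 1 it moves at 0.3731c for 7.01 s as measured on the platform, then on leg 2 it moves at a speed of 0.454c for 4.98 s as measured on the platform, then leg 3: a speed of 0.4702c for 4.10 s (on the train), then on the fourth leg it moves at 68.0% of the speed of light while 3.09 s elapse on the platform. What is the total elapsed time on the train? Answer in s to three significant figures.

Leg 1: γ = 1/√(1 − 0.3731²) = 1/√0.8608 = 1.078; τ_1 = 7.01/1.078 = 6.504 s.
Leg 2: γ = 1/√(1 − 0.454²) = 1/√0.7939 = 1.122; τ_2 = 4.98/1.122 = 4.437 s.
Leg 3: 4.10 s is already measured on the train.
Leg 4: β = 0.680; γ = 1/√(1 − 0.680²) = 1/√0.5376 = 1.364; τ_4 = 3.09/1.364 = 2.266 s.
Total: 6.504 + 4.437 + 4.100 + 2.266 s.

τ = 17.3 s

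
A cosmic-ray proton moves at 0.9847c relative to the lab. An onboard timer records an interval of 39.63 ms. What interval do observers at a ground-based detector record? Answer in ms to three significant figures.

Δt = 227 ms

γ = 1/√(1 − 0.9847²) = 1/√0.03037 = 5.739
The interval measured in the proton's rest frame is the proper time (both events occur at the same place in that frame); the lab-frame interval is Δt = γτ = 5.739 × 39.63 ms.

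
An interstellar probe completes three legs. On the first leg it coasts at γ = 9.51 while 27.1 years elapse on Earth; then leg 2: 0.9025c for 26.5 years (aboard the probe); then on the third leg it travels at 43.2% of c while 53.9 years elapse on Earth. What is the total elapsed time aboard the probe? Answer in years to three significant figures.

τ = 78.0 years

Leg 1: γ = 9.51; τ_1 = 27.1/9.510 = 2.850 years.
Leg 2: 26.5 years is already measured aboard the probe.
Leg 3: β = 0.432; γ = 1/√(1 − 0.432²) = 1/√0.8134 = 1.109; τ_3 = 53.9/1.109 = 48.61 years.
Total: 2.850 + 26.50 + 48.61 years.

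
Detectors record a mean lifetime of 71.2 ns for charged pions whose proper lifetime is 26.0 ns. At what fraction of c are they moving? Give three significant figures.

β = 0.931

γ = Δt/τ₀ = 71.2/26.0 = 2.738
β = √(1 − 1/γ²) = √(1 − 0.1333) = √0.8667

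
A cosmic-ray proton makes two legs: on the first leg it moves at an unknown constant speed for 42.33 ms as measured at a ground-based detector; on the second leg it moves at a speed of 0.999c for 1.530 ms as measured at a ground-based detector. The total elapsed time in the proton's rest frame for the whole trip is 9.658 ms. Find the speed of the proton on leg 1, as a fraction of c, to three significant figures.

β = 0.974

Leg 1: speed unknown; τ_1 = 42.33/γ_1.
Leg 2: γ = 1/√(1 − 0.999²) = 1/√0.001999 = 22.37; τ_2 = 1.530/22.37 = 0.06841 ms.
Total proper time: τ_1 + 0.06841 = 9.658, so τ_1 = 9.658 − 0.06841 = 9.590 ms.
γ_1 = 42.33/9.590 = 4.414; β = √(1 − 1/γ²) = √0.9487.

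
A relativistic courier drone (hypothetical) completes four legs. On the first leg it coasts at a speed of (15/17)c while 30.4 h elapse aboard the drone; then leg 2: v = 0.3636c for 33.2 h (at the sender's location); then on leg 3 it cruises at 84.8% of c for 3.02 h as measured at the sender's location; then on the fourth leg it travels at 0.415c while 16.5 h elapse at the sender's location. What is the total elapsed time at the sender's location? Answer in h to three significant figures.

Leg 1: γ = 1/√(1 − (15/17)²) = 17/8 = 2.125; Δt_1 = 2.125 × 30.4 = 64.60 h.
Leg 2: 33.2 h is already measured at the sender's location.
Leg 3: 3.02 h is already measured at the sender's location.
Leg 4: 16.5 h is already measured at the sender's location.
Total: 64.60 + 33.20 + 3.020 + 16.50 h.

Δt = 117 h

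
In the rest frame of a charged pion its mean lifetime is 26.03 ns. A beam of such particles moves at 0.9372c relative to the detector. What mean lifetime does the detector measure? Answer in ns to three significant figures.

Δt = 74.6 ns

γ = 1/√(1 − 0.9372²) = 1/√0.1217 = 2.867
The rest-frame lifetime is the proper time; the lab measures the dilated interval Δt = γτ₀ = 2.867 × 26.03 ns.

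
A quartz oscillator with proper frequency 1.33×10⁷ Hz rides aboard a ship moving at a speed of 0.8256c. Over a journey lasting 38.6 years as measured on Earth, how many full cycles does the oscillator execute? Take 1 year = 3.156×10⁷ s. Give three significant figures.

γ = 1/√(1 − 0.8256²) = 1/√0.3184 = 1.772
The oscillator's own cycle count is N = f × τ where τ is the proper time on the ship. τ = Δt/γ = 38.6/1.772 = 21.78 years = 6.874×10⁸ s.
N = 1.33×10⁷ × 6.874×10⁸ = 9.142×10¹⁵.

N = 9.14×10¹⁵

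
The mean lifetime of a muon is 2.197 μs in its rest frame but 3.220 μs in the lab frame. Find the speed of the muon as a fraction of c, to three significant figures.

v = 0.731c

γ = Δt/τ₀ = 3.220/2.197 = 1.466
β = √(1 − 1/γ²) = √(1 − 0.4655) = √0.5345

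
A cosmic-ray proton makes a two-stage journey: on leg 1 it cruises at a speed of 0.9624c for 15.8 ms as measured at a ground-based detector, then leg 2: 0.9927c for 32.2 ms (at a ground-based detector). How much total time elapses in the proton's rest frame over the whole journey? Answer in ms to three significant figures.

τ = 8.18 ms

Leg 1: γ = 1/√(1 − 0.9624²) = 1/√0.07379 = 3.681; τ_1 = 15.8/3.681 = 4.292 ms.
Leg 2: γ = 1/√(1 − 0.9927²) = 1/√0.01455 = 8.291; τ_2 = 32.2/8.291 = 3.884 ms.
Total: 4.292 + 3.884 ms.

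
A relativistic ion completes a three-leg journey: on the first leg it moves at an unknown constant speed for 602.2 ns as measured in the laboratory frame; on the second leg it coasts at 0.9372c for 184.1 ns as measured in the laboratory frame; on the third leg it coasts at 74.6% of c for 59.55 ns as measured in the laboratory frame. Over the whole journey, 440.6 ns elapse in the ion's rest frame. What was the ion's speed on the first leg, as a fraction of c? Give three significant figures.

β = 0.829

Leg 1: speed unknown; τ_1 = 602.2/γ_1.
Leg 2: γ = 1/√(1 − 0.9372²) = 1/√0.1217 = 2.867; τ_2 = 184.1/2.867 = 64.21 ns.
Leg 3: β = 0.746; γ = 1/√(1 − 0.746²) = 1/√0.4435 = 1.502; τ_3 = 59.55/1.502 = 39.66 ns.
Total proper time: τ_1 + 64.21 + 39.66 = 440.6, so τ_1 = 440.6 − 103.9 = 336.7 ns.
γ_1 = 602.2/336.7 = 1.788; β = √(1 − 1/γ²) = √0.6873.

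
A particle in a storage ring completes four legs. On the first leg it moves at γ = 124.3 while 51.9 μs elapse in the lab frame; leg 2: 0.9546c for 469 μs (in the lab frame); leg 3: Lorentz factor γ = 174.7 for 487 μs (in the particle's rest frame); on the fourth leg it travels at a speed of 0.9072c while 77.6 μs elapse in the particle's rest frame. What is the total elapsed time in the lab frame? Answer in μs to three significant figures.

Leg 1: 51.9 μs is already measured in the lab frame.
Leg 2: 469 μs is already measured in the lab frame.
Leg 3: γ = 174.7; Δt_3 = 174.7 × 487 = 8.508×10⁴ μs.
Leg 4: γ = 1/√(1 − 0.9072²) = 1/√0.1770 = 2.377; Δt_4 = 2.377 × 77.6 = 184.5 μs.
Total: 51.90 + 469.0 + 8.508×10⁴ + 184.5 μs.

Δt = 8.58×10⁴ μs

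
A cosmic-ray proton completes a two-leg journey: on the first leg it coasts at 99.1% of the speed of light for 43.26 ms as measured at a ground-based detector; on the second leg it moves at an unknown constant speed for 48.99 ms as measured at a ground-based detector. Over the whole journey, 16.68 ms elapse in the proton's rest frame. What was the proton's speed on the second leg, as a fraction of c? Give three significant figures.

β = 0.975

Leg 1: β = 0.991; γ = 1/√(1 − 0.991²) = 1/√0.01792 = 7.470; τ_1 = 43.26/7.470 = 5.791 ms.
Leg 2: speed unknown; τ_2 = 48.99/γ_2.
Total proper time: 5.791 + τ_2 = 16.68, so τ_2 = 16.68 − 5.791 = 10.89 ms.
γ_2 = 48.99/10.89 = 4.499; β = √(1 − 1/γ²) = √0.9506.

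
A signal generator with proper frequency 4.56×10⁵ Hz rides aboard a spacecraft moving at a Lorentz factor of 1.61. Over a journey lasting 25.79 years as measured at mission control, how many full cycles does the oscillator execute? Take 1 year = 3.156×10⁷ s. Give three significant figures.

γ = 1.61
The oscillator's own cycle count is N = f × τ where τ is the proper time aboard the spacecraft. τ = Δt/γ = 25.79/1.610 = 16.02 years = 5.055×10⁸ s.
N = 4.56×10⁵ × 5.055×10⁸ = 2.305×10¹⁴.

N = 2.31×10¹⁴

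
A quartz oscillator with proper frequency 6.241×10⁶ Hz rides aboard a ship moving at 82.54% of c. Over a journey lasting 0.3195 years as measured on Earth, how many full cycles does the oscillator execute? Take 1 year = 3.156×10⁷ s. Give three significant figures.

β = 0.8254; γ = 1/√(1 − 0.8254²) = 1/√0.3187 = 1.771
The oscillator's own cycle count is N = f × τ where τ is the proper time on the ship. τ = Δt/γ = 0.3195/1.771 = 0.1804 years = 5.693×10⁶ s.
N = 6.241×10⁶ × 5.693×10⁶ = 3.553×10¹³.

N = 3.55×10¹³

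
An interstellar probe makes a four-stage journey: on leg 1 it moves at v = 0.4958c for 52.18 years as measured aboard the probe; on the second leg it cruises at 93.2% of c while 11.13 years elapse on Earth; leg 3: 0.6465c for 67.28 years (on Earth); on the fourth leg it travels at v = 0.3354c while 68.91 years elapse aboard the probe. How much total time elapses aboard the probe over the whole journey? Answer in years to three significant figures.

Leg 1: 52.18 years is already measured aboard the probe.
Leg 2: β = 0.932; γ = 1/√(1 − 0.932²) = 1/√0.1314 = 2.759; τ_2 = 11.13/2.759 = 4.034 years.
Leg 3: γ = 1/√(1 − 0.6465²) = 1/√0.5820 = 1.311; τ_3 = 67.28/1.311 = 51.33 years.
Leg 4: 68.91 years is already measured aboard the probe.
Total: 52.18 + 4.034 + 51.33 + 68.91 years.

τ = 176 years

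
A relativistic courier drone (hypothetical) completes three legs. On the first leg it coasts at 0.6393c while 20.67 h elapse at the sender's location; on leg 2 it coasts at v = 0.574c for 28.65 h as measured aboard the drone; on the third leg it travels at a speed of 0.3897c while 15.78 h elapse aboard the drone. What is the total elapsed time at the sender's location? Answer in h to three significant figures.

Leg 1: 20.67 h is already measured at the sender's location.
Leg 2: γ = 1/√(1 − 0.574²) = 1/√0.6705 = 1.221; Δt_2 = 1.221 × 28.65 = 34.99 h.
Leg 3: γ = 1/√(1 − 0.3897²) = 1/√0.8481 = 1.086; Δt_3 = 1.086 × 15.78 = 17.13 h.
Total: 20.67 + 34.99 + 17.13 h.

Δt = 72.8 h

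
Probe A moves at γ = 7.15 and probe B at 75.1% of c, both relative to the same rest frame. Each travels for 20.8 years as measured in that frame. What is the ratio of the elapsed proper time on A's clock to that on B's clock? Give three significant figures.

τ_A/τ_B = 0.212

A: γ = 7.15. B: β = 0.751; γ = 1/√(1 − 0.751²) = 1/√0.4360 = 1.514.
τ_A/τ_B = γ_B/γ_A = 1.514/7.150 = 0.2118, so τ_A/τ_B = 0.2118.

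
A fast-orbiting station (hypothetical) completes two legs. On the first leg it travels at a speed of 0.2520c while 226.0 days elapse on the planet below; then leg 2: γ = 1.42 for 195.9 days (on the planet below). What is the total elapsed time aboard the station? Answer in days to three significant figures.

Leg 1: γ = 1/√(1 − 0.2520²) = 1/√0.9365 = 1.033; τ_1 = 226.0/1.033 = 218.7 days.
Leg 2: γ = 1.42; τ_2 = 195.9/1.420 = 138.0 days.
Total: 218.7 + 138.0 days.

τ = 357 days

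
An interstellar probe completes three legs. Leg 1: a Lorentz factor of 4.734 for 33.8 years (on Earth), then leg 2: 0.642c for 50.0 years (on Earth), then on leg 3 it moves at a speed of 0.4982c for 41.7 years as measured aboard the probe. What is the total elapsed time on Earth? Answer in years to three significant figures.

Leg 1: 33.8 years is already measured on Earth.
Leg 2: 50.0 years is already measured on Earth.
Leg 3: γ = 1/√(1 − 0.4982²) = 1/√0.7518 = 1.153; Δt_3 = 1.153 × 41.7 = 48.09 years.
Total: 33.80 + 50.00 + 48.09 years.

Δt = 132 years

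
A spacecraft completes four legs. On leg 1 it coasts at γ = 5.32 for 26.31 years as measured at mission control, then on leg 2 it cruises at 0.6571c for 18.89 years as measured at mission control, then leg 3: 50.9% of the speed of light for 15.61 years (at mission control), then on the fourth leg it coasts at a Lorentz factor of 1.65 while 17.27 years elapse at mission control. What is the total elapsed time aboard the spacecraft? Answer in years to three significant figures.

Leg 1: γ = 5.32; τ_1 = 26.31/5.320 = 4.945 years.
Leg 2: γ = 1/√(1 − 0.6571²) = 1/√0.5682 = 1.327; τ_2 = 18.89/1.327 = 14.24 years.
Leg 3: β = 0.509; γ = 1/√(1 − 0.509²) = 1/√0.7409 = 1.162; τ_3 = 15.61/1.162 = 13.44 years.
Leg 4: γ = 1.65; τ_4 = 17.27/1.650 = 10.47 years.
Total: 4.945 + 14.24 + 13.44 + 10.47 years.

τ = 43.1 years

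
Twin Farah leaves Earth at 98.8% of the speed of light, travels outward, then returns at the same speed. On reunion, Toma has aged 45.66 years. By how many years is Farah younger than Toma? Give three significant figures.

Δt − τ = 38.6 years

β = 0.988; γ = 1/√(1 − 0.988²) = 1/√0.02386 = 6.474
Farah's elapsed proper time: τ = 45.66/6.474 = 7.052 years.
Age gap = Δt − τ = 45.66 − 7.052 years.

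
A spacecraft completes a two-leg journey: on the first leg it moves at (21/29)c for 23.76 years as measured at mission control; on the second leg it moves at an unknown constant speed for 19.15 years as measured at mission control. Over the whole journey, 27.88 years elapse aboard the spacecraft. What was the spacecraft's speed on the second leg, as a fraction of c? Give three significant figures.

Leg 1: γ = 1/√(1 − (21/29)²) = 29/20 = 1.450; τ_1 = 23.76/1.450 = 16.39 years.
Leg 2: speed unknown; τ_2 = 19.15/γ_2.
Total proper time: 16.39 + τ_2 = 27.88, so τ_2 = 27.88 − 16.39 = 11.49 years.
γ_2 = 19.15/11.49 = 1.666; β = √(1 − 1/γ²) = √0.6398.

β = 0.800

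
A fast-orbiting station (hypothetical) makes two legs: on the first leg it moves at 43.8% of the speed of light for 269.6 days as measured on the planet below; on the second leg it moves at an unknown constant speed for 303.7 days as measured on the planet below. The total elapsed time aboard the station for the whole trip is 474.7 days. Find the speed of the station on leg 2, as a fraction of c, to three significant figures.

β = 0.644

Leg 1: β = 0.438; γ = 1/√(1 − 0.438²) = 1/√0.8082 = 1.112; τ_1 = 269.6/1.112 = 242.4 days.
Leg 2: speed unknown; τ_2 = 303.7/γ_2.
Total proper time: 242.4 + τ_2 = 474.7, so τ_2 = 474.7 − 242.4 = 232.3 days.
γ_2 = 303.7/232.3 = 1.307; β = √(1 − 1/γ²) = √0.4147.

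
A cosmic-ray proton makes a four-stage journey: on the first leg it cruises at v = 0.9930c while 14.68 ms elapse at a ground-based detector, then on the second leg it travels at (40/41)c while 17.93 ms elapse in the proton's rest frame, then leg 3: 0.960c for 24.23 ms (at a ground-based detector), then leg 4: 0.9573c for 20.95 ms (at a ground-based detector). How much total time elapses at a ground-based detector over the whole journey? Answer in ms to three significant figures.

Δt = 142 ms

Leg 1: 14.68 ms is already measured at a ground-based detector.
Leg 2: γ = 1/√(1 − (40/41)²) = 41/9 ≈ 4.556; Δt_2 = 4.556 × 17.93 = 81.68 ms.
Leg 3: 24.23 ms is already measured at a ground-based detector.
Leg 4: 20.95 ms is already measured at a ground-based detector.
Total: 14.68 + 81.68 + 24.23 + 20.95 ms.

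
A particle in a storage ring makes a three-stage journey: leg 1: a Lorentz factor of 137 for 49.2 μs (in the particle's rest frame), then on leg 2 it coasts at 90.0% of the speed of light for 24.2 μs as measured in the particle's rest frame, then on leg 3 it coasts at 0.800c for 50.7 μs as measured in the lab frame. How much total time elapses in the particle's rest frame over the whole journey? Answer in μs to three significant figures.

Leg 1: 49.2 μs is already measured in the particle's rest frame.
Leg 2: 24.2 μs is already measured in the particle's rest frame.
Leg 3: γ = 1/√(1 − 0.800²) = 5/3 ≈ 1.667; τ_3 = 50.7/1.667 = 30.42 μs.
Total: 49.20 + 24.20 + 30.42 μs.

τ = 104 μs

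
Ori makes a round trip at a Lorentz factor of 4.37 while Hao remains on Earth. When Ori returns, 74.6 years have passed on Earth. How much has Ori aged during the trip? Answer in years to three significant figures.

τ = 17.1 years

γ = 4.37
Ori's clock measures proper time along the trip: τ = Δt/γ = 74.6/4.370 years.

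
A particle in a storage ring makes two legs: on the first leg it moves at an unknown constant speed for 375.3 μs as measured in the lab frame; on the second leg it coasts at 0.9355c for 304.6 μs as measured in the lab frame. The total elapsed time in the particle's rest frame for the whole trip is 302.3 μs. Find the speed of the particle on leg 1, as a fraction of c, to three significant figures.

β = 0.855

Leg 1: speed unknown; τ_1 = 375.3/γ_1.
Leg 2: γ = 1/√(1 − 0.9355²) = 1/√0.1248 = 2.830; τ_2 = 304.6/2.830 = 107.6 μs.
Total proper time: τ_1 + 107.6 = 302.3, so τ_1 = 302.3 − 107.6 = 194.7 μs.
γ_1 = 375.3/194.7 = 1.928; β = √(1 − 1/γ²) = √0.7309.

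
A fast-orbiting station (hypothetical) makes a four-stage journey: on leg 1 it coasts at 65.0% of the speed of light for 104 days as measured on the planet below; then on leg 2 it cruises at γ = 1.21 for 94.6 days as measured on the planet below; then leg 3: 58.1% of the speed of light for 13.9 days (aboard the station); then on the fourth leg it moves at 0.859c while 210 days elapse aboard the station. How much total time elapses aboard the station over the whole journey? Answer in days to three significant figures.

τ = 381 days

Leg 1: β = 0.650; γ = 1/√(1 − 0.650²) = 1/√0.5775 = 1.316; τ_1 = 104/1.316 = 79.03 days.
Leg 2: γ = 1.21; τ_2 = 94.6/1.210 = 78.18 days.
Leg 3: 13.9 days is already measured aboard the station.
Leg 4: 210 days is already measured aboard the station.
Total: 79.03 + 78.18 + 13.90 + 210.0 days.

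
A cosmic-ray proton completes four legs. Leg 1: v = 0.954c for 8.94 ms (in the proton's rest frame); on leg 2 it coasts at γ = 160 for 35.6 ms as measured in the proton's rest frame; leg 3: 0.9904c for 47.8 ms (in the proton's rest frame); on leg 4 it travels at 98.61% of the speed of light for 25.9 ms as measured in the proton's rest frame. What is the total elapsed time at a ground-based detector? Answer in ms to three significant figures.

Leg 1: γ = 1/√(1 − 0.954²) = 1/√0.08988 = 3.335; Δt_1 = 3.335 × 8.94 = 29.82 ms.
Leg 2: γ = 160; Δt_2 = 160.0 × 35.6 = 5696 ms.
Leg 3: γ = 1/√(1 − 0.9904²) = 1/√0.01911 = 7.234; Δt_3 = 7.234 × 47.8 = 345.8 ms.
Leg 4: β = 0.9861; γ = 1/√(1 − 0.9861²) = 1/√0.02761 = 6.019; Δt_4 = 6.019 × 25.9 = 155.9 ms.
Total: 29.82 + 5696 + 345.8 + 155.9 ms.

Δt = 6230 ms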